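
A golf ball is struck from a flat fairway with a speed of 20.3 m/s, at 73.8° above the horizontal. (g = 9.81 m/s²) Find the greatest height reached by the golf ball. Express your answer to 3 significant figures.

19.4 m

Vertical component of launch velocity: v_y = 20.3 sin 73.8° = 19.49 m/s.
At the highest point the vertical velocity is zero, so v_y² = 2 g h_max.
h_max = (19.49)² / (2 × 9.81) = 379.9 / 19.62 = 19.4 m.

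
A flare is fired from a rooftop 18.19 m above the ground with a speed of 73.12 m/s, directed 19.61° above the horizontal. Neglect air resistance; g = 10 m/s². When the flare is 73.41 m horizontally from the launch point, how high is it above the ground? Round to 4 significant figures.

38.67 m

v_x = 73.12 cos 19.61° = 68.879 m/s, v_y0 = 73.12 sin 19.61° = 24.540 m/s.
Time to reach x = 73.41 m: t = x / v_x = 73.41 / 68.879 = 1.0658 s.
y = 18.19 + v_y0 t − ½ g t² = 18.19 + 24.540×1.0658 − 5.000×1.0658² = 38.67 m.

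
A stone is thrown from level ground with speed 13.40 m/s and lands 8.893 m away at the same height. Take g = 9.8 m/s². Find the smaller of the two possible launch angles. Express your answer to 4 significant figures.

14.52°

Level-ground range: R = v₀² sin(2θ)/g ⇒ sin 2θ = R g / v₀² = 8.893×9.8/13.40² = 0.4854.
2θ = arcsin(0.4854) = 29.039° or 180° − 29.039° = 150.961°.
So θ = 14.52° or θ = 75.48°.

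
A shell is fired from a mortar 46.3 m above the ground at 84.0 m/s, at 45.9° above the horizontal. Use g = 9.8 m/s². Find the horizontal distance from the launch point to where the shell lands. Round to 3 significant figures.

762 m

Components: v_x = 84.0 cos 45.9° = 58.46 m/s, v_y = 84.0 sin 45.9° = 60.32 m/s.
Vertical: 0 = 46.3 + 60.32 t − ½(9.8) t² ⇒ 4.900 t² − 60.32 t − 46.3 = 0.
t = [60.32 + √(3639 + 907.5)] / 9.800 = 13.04 s.
Horizontal: R = v_x · t = 58.46 × 13.04 = 762 m.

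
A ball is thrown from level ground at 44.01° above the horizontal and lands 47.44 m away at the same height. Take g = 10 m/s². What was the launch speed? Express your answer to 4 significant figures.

21.79 m/s

On level ground, R = v₀² sin(2θ) / g, so v₀ = √(R g / sin 2θ).
sin(2 × 44.01°) = 0.9994.
v₀ = √(47.44 × 10 / 0.9994) = √474.68 = 21.79 m/s.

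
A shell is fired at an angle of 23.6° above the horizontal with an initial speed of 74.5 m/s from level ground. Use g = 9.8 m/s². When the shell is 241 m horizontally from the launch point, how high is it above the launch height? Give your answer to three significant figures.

v_x = 74.5 cos 23.6° = 68.27 m/s, v_y0 = 74.5 sin 23.6° = 29.83 m/s.
Time to reach x = 241 m: t = x / v_x = 241 / 68.27 = 3.530 s.
y = v_y0 t − ½ g t² = 29.83×3.530 − 4.900×3.530² = 44.2 m.

44.2 m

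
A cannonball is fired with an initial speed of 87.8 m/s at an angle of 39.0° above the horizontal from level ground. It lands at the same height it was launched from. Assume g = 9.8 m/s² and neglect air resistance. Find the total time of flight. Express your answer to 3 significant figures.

Vertical component: v_y = 87.8 sin 39.0° = 55.25 m/s.
For a projectile landing at launch height, time of flight is t = 2 v_y / g = 2 × 55.25 / 9.8 = 11.3 s.

11.3 s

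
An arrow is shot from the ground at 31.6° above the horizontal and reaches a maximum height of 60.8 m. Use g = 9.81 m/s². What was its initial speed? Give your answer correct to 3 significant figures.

65.9 m/s

At maximum height v_y = 0, so (v₀ sin θ)² = 2 g H.
v₀ sin 31.6° = √(2 × 9.81 × 60.8) = 34.54 m/s.
v₀ = 34.54 / sin 31.6° = 34.54 / 0.5240 = 65.9 m/s.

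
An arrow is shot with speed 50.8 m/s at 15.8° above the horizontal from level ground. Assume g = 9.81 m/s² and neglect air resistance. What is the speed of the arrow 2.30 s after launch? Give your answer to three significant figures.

49.7 m/s

v_x = 50.8 cos 15.8° = 48.88 m/s (constant).
v_y(t) = 50.8 sin 15.8° − g t = 13.83 − 9.81 × 2.30 = -8.733 m/s.
Speed = √(v_x² + v_y²) = √(2389 + 76.27) = 49.7 m/s.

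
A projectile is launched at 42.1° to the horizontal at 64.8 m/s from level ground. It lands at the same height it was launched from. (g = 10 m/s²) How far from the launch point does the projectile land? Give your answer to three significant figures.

For level ground, R = v₀² sin(2θ) / g.
sin(2 × 42.1°) = sin 84.20° = 0.9949.
R = (64.8)² × 0.9949 / 10 = 418 m.

418 m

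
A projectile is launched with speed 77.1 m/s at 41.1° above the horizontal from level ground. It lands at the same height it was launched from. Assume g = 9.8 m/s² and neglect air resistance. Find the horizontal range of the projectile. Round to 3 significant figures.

Components: v_x = 77.1 cos 41.1° = 58.10 m/s, v_y = 77.1 sin 41.1° = 50.68 m/s.
Time of flight (same landing height): t = 2 v_y / g = 2 × 50.68 / 9.8 = 10.34 s.
Range: R = v_x · t = 58.10 × 10.34 = 601 m.

601 m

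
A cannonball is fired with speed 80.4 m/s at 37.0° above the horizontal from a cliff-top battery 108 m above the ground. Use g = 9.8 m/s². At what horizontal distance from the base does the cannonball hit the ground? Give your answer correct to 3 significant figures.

Components: v_x = 80.4 cos 37.0° = 64.21 m/s, v_y = 80.4 sin 37.0° = 48.39 m/s.
Vertical: 0 = 108 + 48.39 t − ½(9.8) t² ⇒ 4.900 t² − 48.39 t − 108 = 0.
t = [48.39 + √(2342 + 2117)] / 9.800 = 11.75 s.
Horizontal: R = v_x · t = 64.21 × 11.75 = 754 m.

754 m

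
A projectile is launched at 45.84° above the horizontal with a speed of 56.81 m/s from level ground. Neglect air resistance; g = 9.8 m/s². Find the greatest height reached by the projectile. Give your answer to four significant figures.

84.74 m

Vertical component of launch velocity: v_y = 56.81 sin 45.84° = 40.755 m/s.
At the highest point the vertical velocity is zero, so v_y² = 2 g h_max.
h_max = (40.755)² / (2 × 9.8) = 1661.0 / 19.60 = 84.74 m.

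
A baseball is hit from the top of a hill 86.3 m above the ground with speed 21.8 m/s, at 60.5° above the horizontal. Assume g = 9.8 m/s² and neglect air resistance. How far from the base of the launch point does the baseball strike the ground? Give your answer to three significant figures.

Components: v_x = 21.8 cos 60.5° = 10.73 m/s, v_y = 21.8 sin 60.5° = 18.97 m/s.
Vertical: 0 = 86.3 + 18.97 t − ½(9.8) t² ⇒ 4.900 t² − 18.97 t − 86.3 = 0.
t = [18.97 + √(359.9 + 1691)] / 9.800 = 6.557 s.
Horizontal: R = v_x · t = 10.73 × 6.557 = 70.4 m.

70.4 m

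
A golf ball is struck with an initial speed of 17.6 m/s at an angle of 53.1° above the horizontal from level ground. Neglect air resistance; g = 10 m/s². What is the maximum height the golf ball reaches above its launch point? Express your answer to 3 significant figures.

Vertical component of launch velocity: v_y = 17.6 sin 53.1° = 14.07 m/s.
At the highest point the vertical velocity is zero, so v_y² = 2 g h_max.
h_max = (14.07)² / (2 × 10) = 198.0 / 20.00 = 9.90 m.

9.90 m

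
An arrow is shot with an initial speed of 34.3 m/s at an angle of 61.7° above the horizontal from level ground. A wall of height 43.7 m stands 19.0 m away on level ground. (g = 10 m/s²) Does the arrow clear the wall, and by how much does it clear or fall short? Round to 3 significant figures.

v_x = 34.3 cos 61.7° = 16.26 m/s; v_y0 = 34.3 sin 61.7° = 30.20 m/s.
Time to reach the wall: t = 19.0 / 16.26 = 1.169 s.
Height at that point: y = 30.20×1.169 − 5.000×1.169² = 28.47 m.
That is 43.7 − 28.47 = 15.2 m below the top of the wall, so the arrow does not clear it.

No — it falls 15.2 m short of clearing the wall.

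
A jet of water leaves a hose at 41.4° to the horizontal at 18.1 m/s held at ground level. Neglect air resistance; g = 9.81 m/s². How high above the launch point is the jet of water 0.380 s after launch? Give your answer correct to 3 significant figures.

v_y0 = 18.1 sin 41.4° = 11.97 m/s.
y(t) = v_y0 t − ½ g t² = 11.97×0.380 − 4.905×0.380² = 3.84 m.

3.84 m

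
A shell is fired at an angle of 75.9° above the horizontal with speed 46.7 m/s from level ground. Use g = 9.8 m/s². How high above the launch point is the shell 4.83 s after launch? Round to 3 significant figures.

v_y0 = 46.7 sin 75.9° = 45.29 m/s.
y(t) = v_y0 t − ½ g t² = 45.29×4.83 − 4.900×4.83² = 104 m.

104 m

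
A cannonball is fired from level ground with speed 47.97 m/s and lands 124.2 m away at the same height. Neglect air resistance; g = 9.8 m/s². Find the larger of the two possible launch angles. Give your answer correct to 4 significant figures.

Level-ground range: R = v₀² sin(2θ)/g ⇒ sin 2θ = R g / v₀² = 124.2×9.8/47.97² = 0.5289.
2θ = arcsin(0.5289) = 31.931° or 180° − 31.931° = 148.069°.
So θ = 15.97° or θ = 74.03°.

74.03°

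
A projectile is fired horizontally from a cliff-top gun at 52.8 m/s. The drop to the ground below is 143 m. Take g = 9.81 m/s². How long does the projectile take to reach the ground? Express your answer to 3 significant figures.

The horizontal speed doesn't affect the fall. With v_y0 = 0, h = ½ g t².
t = √(2 × 143 / 9.81) = √29.15 = 5.40 s.

5.40 s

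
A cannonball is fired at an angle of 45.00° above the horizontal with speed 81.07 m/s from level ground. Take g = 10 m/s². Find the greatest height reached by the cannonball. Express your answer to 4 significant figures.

Vertical component of launch velocity: v_y = 81.07 sin 45.00° = 57.325 m/s.
At the highest point the vertical velocity is zero, so v_y² = 2 g h_max.
h_max = (57.325)² / (2 × 10) = 3286.2 / 20.00 = 164.3 m.

164.3 m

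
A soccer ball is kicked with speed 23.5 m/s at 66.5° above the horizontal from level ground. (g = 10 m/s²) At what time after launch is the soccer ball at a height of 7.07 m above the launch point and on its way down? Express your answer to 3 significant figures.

3.95 s

v_y0 = 23.5 sin 66.5° = 21.55 m/s.
Set y = v_y0 t − ½ g t² = 7.07: 5.000 t² − 21.55 t + 7.07 = 0.
t = [21.55 ± √(464.4 − 141.4)] / 10 = (21.55 ± 17.97) / 10, giving t = 0.358 s or t = 3.95 s.
On the way down corresponds to the larger root: t = 3.95 s.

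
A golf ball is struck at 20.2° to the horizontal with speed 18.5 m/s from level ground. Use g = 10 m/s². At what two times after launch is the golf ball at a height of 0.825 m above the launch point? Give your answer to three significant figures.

0.146 s and 1.13 s

v_y0 = 18.5 sin 20.2° = 6.388 m/s.
Set y = v_y0 t − ½ g t² = 0.825: 5.000 t² − 6.388 t + 0.825 = 0.
t = [6.388 ± √(40.81 − 16.50)] / 10 = (6.388 ± 4.931) / 10, giving t = 0.146 s or t = 1.13 s.
So the golf ball is at 0.825 m at t = 0.146 s (rising) and t = 1.13 s (falling).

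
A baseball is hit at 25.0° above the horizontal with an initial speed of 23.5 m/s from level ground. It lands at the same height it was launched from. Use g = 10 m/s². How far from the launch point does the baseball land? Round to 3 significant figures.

42.3 m

Components: v_x = 23.5 cos 25.0° = 21.30 m/s, v_y = 23.5 sin 25.0° = 9.932 m/s.
Time of flight (same landing height): t = 2 v_y / g = 2 × 9.932 / 10 = 1.986 s.
Range: R = v_x · t = 21.30 × 1.986 = 42.3 m.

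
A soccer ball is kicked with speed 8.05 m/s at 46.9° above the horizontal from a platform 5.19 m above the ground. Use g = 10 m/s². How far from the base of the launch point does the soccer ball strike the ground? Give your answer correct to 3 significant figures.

9.70 m

Components: v_x = 8.05 cos 46.9° = 5.500 m/s, v_y = 8.05 sin 46.9° = 5.878 m/s.
Vertical: 0 = 5.19 + 5.878 t − ½(10) t² ⇒ 5.000 t² − 5.878 t − 5.19 = 0.
t = [5.878 + √(34.55 + 103.8)] / 10.00 = 1.764 s.
Horizontal: R = v_x · t = 5.500 × 1.764 = 9.70 m.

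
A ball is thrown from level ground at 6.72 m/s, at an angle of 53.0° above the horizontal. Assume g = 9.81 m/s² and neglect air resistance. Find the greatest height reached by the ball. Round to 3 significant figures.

1.47 m

Vertical component of launch velocity: v_y = 6.72 sin 53.0° = 5.367 m/s.
At the highest point the vertical velocity is zero, so v_y² = 2 g h_max.
h_max = (5.367)² / (2 × 9.81) = 28.80 / 19.62 = 1.47 m.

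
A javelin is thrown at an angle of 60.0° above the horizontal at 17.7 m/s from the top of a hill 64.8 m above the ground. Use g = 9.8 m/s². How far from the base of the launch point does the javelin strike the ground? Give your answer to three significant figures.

Components: v_x = 17.7 cos 60.0° = 8.850 m/s, v_y = 17.7 sin 60.0° = 15.33 m/s.
Vertical: 0 = 64.8 + 15.33 t − ½(9.8) t² ⇒ 4.900 t² − 15.33 t − 64.8 = 0.
t = [15.33 + √(235.0 + 1270)] / 9.800 = 5.523 s.
Horizontal: R = v_x · t = 8.850 × 5.523 = 48.9 m.

48.9 m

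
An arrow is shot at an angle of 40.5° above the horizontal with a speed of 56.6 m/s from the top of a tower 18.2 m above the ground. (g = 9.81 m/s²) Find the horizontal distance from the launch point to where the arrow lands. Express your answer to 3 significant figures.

Components: v_x = 56.6 cos 40.5° = 43.04 m/s, v_y = 56.6 sin 40.5° = 36.76 m/s.
Vertical: 0 = 18.2 + 36.76 t − ½(9.81) t² ⇒ 4.905 t² − 36.76 t − 18.2 = 0.
t = [36.76 + √(1351 + 357.1)] / 9.810 = 7.960 s.
Horizontal: R = v_x · t = 43.04 × 7.960 = 343 m.

343 m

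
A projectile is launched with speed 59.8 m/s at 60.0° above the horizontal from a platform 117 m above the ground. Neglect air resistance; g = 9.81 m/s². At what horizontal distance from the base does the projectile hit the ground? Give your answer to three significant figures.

Components: v_x = 59.8 cos 60.0° = 29.90 m/s, v_y = 59.8 sin 60.0° = 51.79 m/s.
Vertical: 0 = 117 + 51.79 t − ½(9.81) t² ⇒ 4.905 t² − 51.79 t − 117 = 0.
t = [51.79 + √(2682 + 2296)] / 9.810 = 12.47 s.
Horizontal: R = v_x · t = 29.90 × 12.47 = 373 m.

373 m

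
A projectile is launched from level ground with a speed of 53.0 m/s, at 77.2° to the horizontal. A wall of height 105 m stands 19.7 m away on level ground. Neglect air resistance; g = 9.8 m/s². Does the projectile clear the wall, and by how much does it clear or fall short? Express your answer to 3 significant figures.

v_x = 53.0 cos 77.2° = 11.74 m/s; v_y0 = 53.0 sin 77.2° = 51.68 m/s.
Time to reach the wall: t = 19.7 / 11.74 = 1.678 s.
Height at that point: y = 51.68×1.678 − 4.900×1.678² = 72.92 m.
That is 105 − 72.92 = 32.1 m below the top of the wall, so the projectile does not clear it.

No — it falls 32.1 m short of clearing the wall.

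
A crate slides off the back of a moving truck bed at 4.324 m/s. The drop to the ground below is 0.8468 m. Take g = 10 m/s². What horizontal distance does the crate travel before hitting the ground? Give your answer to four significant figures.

Initial vertical velocity is zero, so the fall time comes from h = ½ g t²: t = √(2 × 0.8468 / 10) = 0.41153 s.
Horizontal motion is uniform at 4.324 m/s, so x = 4.324 × 0.41153 = 1.779 m.

1.779 m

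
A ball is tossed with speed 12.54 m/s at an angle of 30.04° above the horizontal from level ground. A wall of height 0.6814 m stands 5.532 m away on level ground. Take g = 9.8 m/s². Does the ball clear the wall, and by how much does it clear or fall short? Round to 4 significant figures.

v_x = 12.54 cos 30.04° = 10.856 m/s; v_y0 = 12.54 sin 30.04° = 6.2776 m/s.
Time to reach the wall: t = 5.532 / 10.856 = 0.50958 s.
Height at that point: y = 6.2776×0.50958 − 4.900×0.50958² = 1.9265 m.
That is 1.9265 − 0.6814 = 1.245 m above the top of the wall, so the ball clears it.

Yes — it clears the wall by 1.245 m.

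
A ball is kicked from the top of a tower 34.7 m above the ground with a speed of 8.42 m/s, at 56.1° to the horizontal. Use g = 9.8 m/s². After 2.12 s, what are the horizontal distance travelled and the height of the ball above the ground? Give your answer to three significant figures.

v_x = 8.42 cos 56.1° = 4.696 m/s; v_y0 = 8.42 sin 56.1° = 6.989 m/s.
x = v_x t = 4.696 × 2.12 = 9.96 m.
y = 34.7 + v_y0 t − ½ g t² = 27.5 m.

x = 9.96 m, y = 27.5 m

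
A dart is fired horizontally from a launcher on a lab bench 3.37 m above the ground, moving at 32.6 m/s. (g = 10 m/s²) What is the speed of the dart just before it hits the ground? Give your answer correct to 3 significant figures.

Fall time: t = √(2 × 3.37 / 10) = 0.8210 s.
At impact: v_x = 32.6 m/s (unchanged), v_y = g t = 10 × 0.8210 = 8.210 m/s.
Speed = √(v_x² + v_y²) = √(1063 + 67.40) = 33.6 m/s.

33.6 m/s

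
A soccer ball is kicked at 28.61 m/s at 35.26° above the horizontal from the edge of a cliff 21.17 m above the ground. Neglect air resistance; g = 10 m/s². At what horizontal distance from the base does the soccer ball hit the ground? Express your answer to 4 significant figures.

100.2 m

Components: v_x = 28.61 cos 35.26° = 23.361 m/s, v_y = 28.61 sin 35.26° = 16.516 m/s.
Vertical: 0 = 21.17 + 16.516 t − ½(10) t² ⇒ 5.000 t² − 16.516 t − 21.17 = 0.
t = [16.516 + √(272.78 + 423.40)] / 10.00 = 4.2901 s.
Horizontal: R = v_x · t = 23.361 × 4.2901 = 100.2 m.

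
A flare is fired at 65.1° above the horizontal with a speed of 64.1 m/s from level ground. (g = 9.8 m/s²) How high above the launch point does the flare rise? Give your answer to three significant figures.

Vertical component of launch velocity: v_y = 64.1 sin 65.1° = 58.14 m/s.
At the highest point the vertical velocity is zero, so v_y² = 2 g h_max.
h_max = (58.14)² / (2 × 9.8) = 3380 / 19.60 = 172 m.

172 m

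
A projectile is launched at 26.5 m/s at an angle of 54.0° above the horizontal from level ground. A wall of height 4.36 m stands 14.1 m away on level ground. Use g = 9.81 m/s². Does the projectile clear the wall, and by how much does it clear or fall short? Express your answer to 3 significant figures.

Yes — it clears the wall by 11.0 m.

v_x = 26.5 cos 54.0° = 15.58 m/s; v_y0 = 26.5 sin 54.0° = 21.44 m/s.
Time to reach the wall: t = 14.1 / 15.58 = 0.9050 s.
Height at that point: y = 21.44×0.9050 − 4.905×0.9050² = 15.39 m.
That is 15.39 − 4.36 = 11.0 m above the top of the wall, so the projectile clears it.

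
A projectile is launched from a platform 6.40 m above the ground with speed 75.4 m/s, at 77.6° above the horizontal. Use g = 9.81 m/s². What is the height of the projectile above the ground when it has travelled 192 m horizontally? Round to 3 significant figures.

v_x = 75.4 cos 77.6° = 16.19 m/s, v_y0 = 75.4 sin 77.6° = 73.64 m/s.
Time to reach x = 192 m: t = x / v_x = 192 / 16.19 = 11.86 s.
y = 6.40 + v_y0 t − ½ g t² = 6.40 + 73.64×11.86 − 4.905×11.86² = 190 m.

190 m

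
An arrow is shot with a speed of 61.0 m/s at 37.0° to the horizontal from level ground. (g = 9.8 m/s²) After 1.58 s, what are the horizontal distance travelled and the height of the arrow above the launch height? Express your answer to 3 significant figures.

v_x = 61.0 cos 37.0° = 48.72 m/s; v_y0 = 61.0 sin 37.0° = 36.71 m/s.
x = v_x t = 48.72 × 1.58 = 77.0 m.
y = v_y0 t − ½ g t² = 36.71×1.58 − 4.900×1.58² = 45.8 m.

x = 77.0 m, y = 45.8 m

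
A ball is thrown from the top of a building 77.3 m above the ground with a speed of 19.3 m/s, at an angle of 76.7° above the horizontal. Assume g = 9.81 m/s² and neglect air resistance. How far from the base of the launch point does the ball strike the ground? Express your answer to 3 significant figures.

28.1 m

Components: v_x = 19.3 cos 76.7° = 4.440 m/s, v_y = 19.3 sin 76.7° = 18.78 m/s.
Vertical: 0 = 77.3 + 18.78 t − ½(9.81) t² ⇒ 4.905 t² − 18.78 t − 77.3 = 0.
t = [18.78 + √(352.7 + 1517)] / 9.810 = 6.322 s.
Horizontal: R = v_x · t = 4.440 × 6.322 = 28.1 m.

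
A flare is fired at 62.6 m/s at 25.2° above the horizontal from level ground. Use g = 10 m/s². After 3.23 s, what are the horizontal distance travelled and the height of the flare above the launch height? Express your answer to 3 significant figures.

v_x = 62.6 cos 25.2° = 56.64 m/s; v_y0 = 62.6 sin 25.2° = 26.65 m/s.
x = v_x t = 56.64 × 3.23 = 183 m.
y = v_y0 t − ½ g t² = 26.65×3.23 − 5.000×3.23² = 33.9 m.

x = 183 m, y = 33.9 m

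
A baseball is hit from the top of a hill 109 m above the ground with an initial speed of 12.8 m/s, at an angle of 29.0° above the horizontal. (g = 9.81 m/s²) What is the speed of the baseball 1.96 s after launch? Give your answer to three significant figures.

v_x = 12.8 cos 29.0° = 11.20 m/s (constant).
v_y(t) = 12.8 sin 29.0° − g t = 6.206 − 9.81 × 1.96 = -13.02 m/s.
Speed = √(v_x² + v_y²) = √(125.4 + 169.5) = 17.2 m/s.

17.2 m/s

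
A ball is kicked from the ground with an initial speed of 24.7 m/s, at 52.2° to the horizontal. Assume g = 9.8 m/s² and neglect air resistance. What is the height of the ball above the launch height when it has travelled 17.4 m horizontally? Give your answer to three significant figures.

16.0 m

v_x = 24.7 cos 52.2° = 15.14 m/s, v_y0 = 24.7 sin 52.2° = 19.52 m/s.
Time to reach x = 17.4 m: t = x / v_x = 17.4 / 15.14 = 1.149 s.
y = v_y0 t − ½ g t² = 19.52×1.149 − 4.900×1.149² = 16.0 m.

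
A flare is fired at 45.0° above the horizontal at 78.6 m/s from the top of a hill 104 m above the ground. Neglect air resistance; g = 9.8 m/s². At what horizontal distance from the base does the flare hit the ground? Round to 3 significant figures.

721 m

Components: v_x = 78.6 cos 45.0° = 55.58 m/s, v_y = 78.6 sin 45.0° = 55.58 m/s.
Vertical: 0 = 104 + 55.58 t − ½(9.8) t² ⇒ 4.900 t² − 55.58 t − 104 = 0.
t = [55.58 + √(3089 + 2038)] / 9.800 = 12.98 s.
Horizontal: R = v_x · t = 55.58 × 12.98 = 721 m.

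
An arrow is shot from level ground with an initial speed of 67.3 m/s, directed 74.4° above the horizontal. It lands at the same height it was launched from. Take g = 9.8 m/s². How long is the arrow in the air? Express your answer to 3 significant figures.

13.2 s

Vertical component: v_y = 67.3 sin 74.4° = 64.82 m/s.
For a projectile landing at launch height, time of flight is t = 2 v_y / g = 2 × 64.82 / 9.8 = 13.2 s.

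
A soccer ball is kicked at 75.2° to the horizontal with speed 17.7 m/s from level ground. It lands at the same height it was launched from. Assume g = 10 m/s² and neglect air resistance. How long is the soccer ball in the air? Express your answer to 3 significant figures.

3.42 s

Vertical component: v_y = 17.7 sin 75.2° = 17.11 m/s.
For a projectile landing at launch height, time of flight is t = 2 v_y / g = 2 × 17.11 / 10 = 3.42 s.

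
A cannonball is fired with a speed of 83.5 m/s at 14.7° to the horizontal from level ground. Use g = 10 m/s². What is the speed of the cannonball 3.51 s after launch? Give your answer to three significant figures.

v_x = 83.5 cos 14.7° = 80.77 m/s (constant).
v_y(t) = 83.5 sin 14.7° − g t = 21.19 − 10 × 3.51 = -13.91 m/s.
Speed = √(v_x² + v_y²) = √(6524 + 193.5) = 82.0 m/s.

82.0 m/s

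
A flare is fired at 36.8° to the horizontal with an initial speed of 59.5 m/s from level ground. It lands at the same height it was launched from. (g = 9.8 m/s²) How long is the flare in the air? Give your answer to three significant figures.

Vertical component: v_y = 59.5 sin 36.8° = 35.64 m/s.
For a projectile landing at launch height, time of flight is t = 2 v_y / g = 2 × 35.64 / 9.8 = 7.27 s.

7.27 s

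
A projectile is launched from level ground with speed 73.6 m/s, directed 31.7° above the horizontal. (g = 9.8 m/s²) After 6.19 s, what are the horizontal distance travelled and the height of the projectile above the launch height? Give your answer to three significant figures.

v_x = 73.6 cos 31.7° = 62.62 m/s; v_y0 = 73.6 sin 31.7° = 38.67 m/s.
x = v_x t = 62.62 × 6.19 = 388 m.
y = v_y0 t − ½ g t² = 38.67×6.19 − 4.900×6.19² = 51.6 m.

x = 388 m, y = 51.6 m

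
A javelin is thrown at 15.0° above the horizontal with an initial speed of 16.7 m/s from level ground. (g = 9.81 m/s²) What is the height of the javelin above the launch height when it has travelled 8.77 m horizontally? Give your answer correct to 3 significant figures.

0.900 m

v_x = 16.7 cos 15.0° = 16.13 m/s, v_y0 = 16.7 sin 15.0° = 4.322 m/s.
Time to reach x = 8.77 m: t = x / v_x = 8.77 / 16.13 = 0.5437 s.
y = v_y0 t − ½ g t² = 4.322×0.5437 − 4.905×0.5437² = 0.900 m.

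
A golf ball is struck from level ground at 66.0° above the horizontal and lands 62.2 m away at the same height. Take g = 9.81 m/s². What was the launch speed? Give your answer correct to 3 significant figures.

On level ground, R = v₀² sin(2θ) / g, so v₀ = √(R g / sin 2θ).
sin(2 × 66.0°) = 0.7431.
v₀ = √(62.2 × 9.81 / 0.7431) = √821.1 = 28.7 m/s.

28.7 m/s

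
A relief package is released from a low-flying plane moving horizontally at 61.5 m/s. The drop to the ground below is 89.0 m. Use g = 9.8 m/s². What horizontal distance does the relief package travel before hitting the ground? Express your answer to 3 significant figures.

Initial vertical velocity is zero, so the fall time comes from h = ½ g t²: t = √(2 × 89.0 / 9.8) = 4.262 s.
Horizontal motion is uniform at 61.5 m/s, so x = 61.5 × 4.262 = 262 m.

262 m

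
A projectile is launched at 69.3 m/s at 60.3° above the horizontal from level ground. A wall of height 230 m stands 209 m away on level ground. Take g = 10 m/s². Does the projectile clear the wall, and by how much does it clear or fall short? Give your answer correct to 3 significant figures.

No — it falls 48.8 m short of clearing the wall.

v_x = 69.3 cos 60.3° = 34.34 m/s; v_y0 = 69.3 sin 60.3° = 60.20 m/s.
Time to reach the wall: t = 209 / 34.34 = 6.086 s.
Height at that point: y = 60.20×6.086 − 5.000×6.086² = 181.2 m.
That is 230 − 181.2 = 48.8 m below the top of the wall, so the projectile does not clear it.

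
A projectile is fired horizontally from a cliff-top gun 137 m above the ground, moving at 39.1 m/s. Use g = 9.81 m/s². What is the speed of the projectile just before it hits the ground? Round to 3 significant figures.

64.9 m/s

Fall time: t = √(2 × 137 / 9.81) = 5.285 s.
At impact: v_x = 39.1 m/s (unchanged), v_y = g t = 9.81 × 5.285 = 51.85 m/s.
Speed = √(v_x² + v_y²) = √(1529 + 2688) = 64.9 m/s.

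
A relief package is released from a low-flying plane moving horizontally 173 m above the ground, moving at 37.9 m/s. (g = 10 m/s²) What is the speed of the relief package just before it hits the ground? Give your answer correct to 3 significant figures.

70.0 m/s

Fall time: t = √(2 × 173 / 10) = 5.882 s.
At impact: v_x = 37.9 m/s (unchanged), v_y = g t = 10 × 5.882 = 58.82 m/s.
Speed = √(v_x² + v_y²) = √(1436 + 3460) = 70.0 m/s.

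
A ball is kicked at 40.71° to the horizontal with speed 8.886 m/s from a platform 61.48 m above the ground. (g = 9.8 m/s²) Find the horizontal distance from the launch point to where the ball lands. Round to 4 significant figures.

28.17 m

Components: v_x = 8.886 cos 40.71° = 6.7358 m/s, v_y = 8.886 sin 40.71° = 5.7957 m/s.
Vertical: 0 = 61.48 + 5.7957 t − ½(9.8) t² ⇒ 4.900 t² − 5.7957 t − 61.48 = 0.
t = [5.7957 + √(33.590 + 1205.0)] / 9.800 = 4.1826 s.
Horizontal: R = v_x · t = 6.7358 × 4.1826 = 28.17 m.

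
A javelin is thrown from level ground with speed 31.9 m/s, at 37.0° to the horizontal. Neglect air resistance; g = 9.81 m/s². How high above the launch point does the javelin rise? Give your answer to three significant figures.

18.8 m

Vertical component of launch velocity: v_y = 31.9 sin 37.0° = 19.20 m/s.
At the highest point the vertical velocity is zero, so v_y² = 2 g h_max.
h_max = (19.20)² / (2 × 9.81) = 368.6 / 19.62 = 18.8 m.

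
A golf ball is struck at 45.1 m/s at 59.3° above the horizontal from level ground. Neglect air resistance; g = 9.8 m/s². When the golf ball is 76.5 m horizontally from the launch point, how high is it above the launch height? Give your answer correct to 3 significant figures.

v_x = 45.1 cos 59.3° = 23.03 m/s, v_y0 = 45.1 sin 59.3° = 38.78 m/s.
Time to reach x = 76.5 m: t = x / v_x = 76.5 / 23.03 = 3.322 s.
y = v_y0 t − ½ g t² = 38.78×3.322 − 4.900×3.322² = 74.8 m.

74.8 m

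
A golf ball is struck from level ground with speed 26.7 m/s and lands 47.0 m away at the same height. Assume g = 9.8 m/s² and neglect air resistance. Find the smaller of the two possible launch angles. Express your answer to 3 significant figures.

20.1°

Level-ground range: R = v₀² sin(2θ)/g ⇒ sin 2θ = R g / v₀² = 47.0×9.8/26.7² = 0.6461.
2θ = arcsin(0.6461) = 40.25° or 180° − 40.25° = 139.75°.
So θ = 20.1° or θ = 69.9°.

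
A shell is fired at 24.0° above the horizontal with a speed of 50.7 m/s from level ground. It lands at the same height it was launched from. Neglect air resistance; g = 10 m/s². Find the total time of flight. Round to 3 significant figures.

4.12 s

Vertical component: v_y = 50.7 sin 24.0° = 20.62 m/s.
For a projectile landing at launch height, time of flight is t = 2 v_y / g = 2 × 20.62 / 10 = 4.12 s.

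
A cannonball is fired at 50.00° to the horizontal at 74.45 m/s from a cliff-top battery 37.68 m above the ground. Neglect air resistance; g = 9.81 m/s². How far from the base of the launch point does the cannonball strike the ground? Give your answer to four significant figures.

Components: v_x = 74.45 cos 50.00° = 47.856 m/s, v_y = 74.45 sin 50.00° = 57.032 m/s.
Vertical: 0 = 37.68 + 57.032 t − ½(9.81) t² ⇒ 4.905 t² − 57.032 t − 37.68 = 0.
t = [57.032 + √(3252.6 + 739.28)] / 9.810 = 12.254 s.
Horizontal: R = v_x · t = 47.856 × 12.254 = 586.4 m.

586.4 m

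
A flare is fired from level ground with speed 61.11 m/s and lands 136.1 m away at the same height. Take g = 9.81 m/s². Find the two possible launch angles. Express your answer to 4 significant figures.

Level-ground range: R = v₀² sin(2θ)/g ⇒ sin 2θ = R g / v₀² = 136.1×9.81/61.11² = 0.3575.
2θ = arcsin(0.3575) = 20.947° or 180° − 20.947° = 159.053°.
So θ = 10.47° or θ = 79.53°.

10.47° and 79.53°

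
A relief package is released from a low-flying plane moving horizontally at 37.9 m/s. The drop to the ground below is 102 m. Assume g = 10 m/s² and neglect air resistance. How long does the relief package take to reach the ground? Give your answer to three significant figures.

4.52 s

The horizontal speed doesn't affect the fall. With v_y0 = 0, h = ½ g t².
t = √(2 × 102 / 10) = √20.40 = 4.52 s.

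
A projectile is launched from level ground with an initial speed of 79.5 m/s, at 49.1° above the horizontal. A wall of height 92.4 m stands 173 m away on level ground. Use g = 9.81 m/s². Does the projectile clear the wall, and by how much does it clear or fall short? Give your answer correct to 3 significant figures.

Yes — it clears the wall by 53.1 m.

v_x = 79.5 cos 49.1° = 52.05 m/s; v_y0 = 79.5 sin 49.1° = 60.09 m/s.
Time to reach the wall: t = 173 / 52.05 = 3.324 s.
Height at that point: y = 60.09×3.324 − 4.905×3.324² = 145.5 m.
That is 145.5 − 92.4 = 53.1 m above the top of the wall, so the projectile clears it.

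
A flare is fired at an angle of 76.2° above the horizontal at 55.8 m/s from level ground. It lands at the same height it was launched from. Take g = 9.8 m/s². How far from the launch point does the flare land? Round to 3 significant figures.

For level ground, R = v₀² sin(2θ) / g.
sin(2 × 76.2°) = sin 152.4° = 0.4633.
R = (55.8)² × 0.4633 / 9.8 = 147 m.

147 m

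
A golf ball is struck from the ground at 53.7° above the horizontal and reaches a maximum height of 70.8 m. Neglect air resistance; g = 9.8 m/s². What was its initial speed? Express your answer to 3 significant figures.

46.2 m/s

At maximum height v_y = 0, so (v₀ sin θ)² = 2 g H.
v₀ sin 53.7° = √(2 × 9.8 × 70.8) = 37.25 m/s.
v₀ = 37.25 / sin 53.7° = 37.25 / 0.8059 = 46.2 m/s.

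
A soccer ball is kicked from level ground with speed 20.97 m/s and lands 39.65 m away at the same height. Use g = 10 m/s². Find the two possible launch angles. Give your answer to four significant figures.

Level-ground range: R = v₀² sin(2θ)/g ⇒ sin 2θ = R g / v₀² = 39.65×10/20.97² = 0.9017.
2θ = arcsin(0.9017) = 64.382° or 180° − 64.382° = 115.618°.
So θ = 32.19° or θ = 57.81°.

32.19° and 57.81°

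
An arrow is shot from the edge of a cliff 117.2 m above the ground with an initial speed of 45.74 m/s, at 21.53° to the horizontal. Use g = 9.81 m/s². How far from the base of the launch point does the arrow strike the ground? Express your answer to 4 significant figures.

293.2 m

Components: v_x = 45.74 cos 21.53° = 42.549 m/s, v_y = 45.74 sin 21.53° = 16.786 m/s.
Vertical: 0 = 117.2 + 16.786 t − ½(9.81) t² ⇒ 4.905 t² − 16.786 t − 117.2 = 0.
t = [16.786 + √(281.77 + 2299.5)] / 9.810 = 6.8901 s.
Horizontal: R = v_x · t = 42.549 × 6.8901 = 293.2 m.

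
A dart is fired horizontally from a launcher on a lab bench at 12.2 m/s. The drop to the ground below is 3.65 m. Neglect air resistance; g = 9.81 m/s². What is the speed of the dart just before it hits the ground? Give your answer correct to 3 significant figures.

14.8 m/s

Fall time: t = √(2 × 3.65 / 9.81) = 0.8626 s.
At impact: v_x = 12.2 m/s (unchanged), v_y = g t = 9.81 × 0.8626 = 8.462 m/s.
Speed = √(v_x² + v_y²) = √(148.8 + 71.61) = 14.8 m/s.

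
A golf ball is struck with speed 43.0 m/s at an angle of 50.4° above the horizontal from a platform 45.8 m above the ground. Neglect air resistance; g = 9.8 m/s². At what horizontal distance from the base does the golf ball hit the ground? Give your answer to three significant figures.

218 m

Components: v_x = 43.0 cos 50.4° = 27.41 m/s, v_y = 43.0 sin 50.4° = 33.13 m/s.
Vertical: 0 = 45.8 + 33.13 t − ½(9.8) t² ⇒ 4.900 t² − 33.13 t − 45.8 = 0.
t = [33.13 + √(1098 + 897.7)] / 9.800 = 7.939 s.
Horizontal: R = v_x · t = 27.41 × 7.939 = 218 m.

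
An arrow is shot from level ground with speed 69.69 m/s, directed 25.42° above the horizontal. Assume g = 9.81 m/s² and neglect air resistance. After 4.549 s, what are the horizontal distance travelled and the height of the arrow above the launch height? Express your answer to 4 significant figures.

x = 286.3 m, y = 34.58 m

v_x = 69.69 cos 25.42° = 62.943 m/s; v_y0 = 69.69 sin 25.42° = 29.914 m/s.
x = v_x t = 62.943 × 4.549 = 286.3 m.
y = v_y0 t − ½ g t² = 29.914×4.549 − 4.905×4.549² = 34.58 m.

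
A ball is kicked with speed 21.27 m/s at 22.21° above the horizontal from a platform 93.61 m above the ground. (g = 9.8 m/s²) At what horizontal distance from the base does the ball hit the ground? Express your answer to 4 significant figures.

103.7 m

Components: v_x = 21.27 cos 22.21° = 19.692 m/s, v_y = 21.27 sin 22.21° = 8.0401 m/s.
Vertical: 0 = 93.61 + 8.0401 t − ½(9.8) t² ⇒ 4.900 t² − 8.0401 t − 93.61 = 0.
t = [8.0401 + √(64.643 + 1834.8)] / 9.800 = 5.2676 s.
Horizontal: R = v_x · t = 19.692 × 5.2676 = 103.7 m.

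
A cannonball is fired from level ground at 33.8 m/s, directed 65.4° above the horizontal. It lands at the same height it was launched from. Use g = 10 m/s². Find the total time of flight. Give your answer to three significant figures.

Vertical component: v_y = 33.8 sin 65.4° = 30.73 m/s.
For a projectile landing at launch height, time of flight is t = 2 v_y / g = 2 × 30.73 / 10 = 6.15 s.

6.15 s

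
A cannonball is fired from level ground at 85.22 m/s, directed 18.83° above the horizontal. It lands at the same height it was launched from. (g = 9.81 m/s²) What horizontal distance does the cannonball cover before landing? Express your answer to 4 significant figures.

Components: v_x = 85.22 cos 18.83° = 80.659 m/s, v_y = 85.22 sin 18.83° = 27.506 m/s.
Time of flight (same landing height): t = 2 v_y / g = 2 × 27.506 / 9.81 = 5.6077 s.
Range: R = v_x · t = 80.659 × 5.6077 = 452.3 m.

452.3 m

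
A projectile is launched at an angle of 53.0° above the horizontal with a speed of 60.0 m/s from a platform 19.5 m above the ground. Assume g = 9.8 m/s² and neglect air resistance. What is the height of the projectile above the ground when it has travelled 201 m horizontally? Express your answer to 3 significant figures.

134 m

v_x = 60.0 cos 53.0° = 36.11 m/s, v_y0 = 60.0 sin 53.0° = 47.92 m/s.
Time to reach x = 201 m: t = x / v_x = 201 / 36.11 = 5.566 s.
y = 19.5 + v_y0 t − ½ g t² = 19.5 + 47.92×5.566 − 4.900×5.566² = 134 m.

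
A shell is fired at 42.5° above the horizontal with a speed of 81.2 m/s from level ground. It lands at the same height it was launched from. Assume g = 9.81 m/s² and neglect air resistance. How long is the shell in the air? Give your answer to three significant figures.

11.2 s

Vertical component: v_y = 81.2 sin 42.5° = 54.86 m/s.
For a projectile landing at launch height, time of flight is t = 2 v_y / g = 2 × 54.86 / 9.81 = 11.2 s.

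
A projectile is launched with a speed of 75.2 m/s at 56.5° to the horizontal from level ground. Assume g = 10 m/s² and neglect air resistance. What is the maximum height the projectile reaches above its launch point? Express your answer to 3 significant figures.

Vertical component of launch velocity: v_y = 75.2 sin 56.5° = 62.71 m/s.
At the highest point the vertical velocity is zero, so v_y² = 2 g h_max.
h_max = (62.71)² / (2 × 10) = 3933 / 20.00 = 197 m.

197 m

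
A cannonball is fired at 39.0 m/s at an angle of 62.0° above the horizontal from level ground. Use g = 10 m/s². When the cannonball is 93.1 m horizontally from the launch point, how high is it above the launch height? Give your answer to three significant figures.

v_x = 39.0 cos 62.0° = 18.31 m/s, v_y0 = 39.0 sin 62.0° = 34.43 m/s.
Time to reach x = 93.1 m: t = x / v_x = 93.1 / 18.31 = 5.085 s.
y = v_y0 t − ½ g t² = 34.43×5.085 − 5.000×5.085² = 45.8 m.

45.8 m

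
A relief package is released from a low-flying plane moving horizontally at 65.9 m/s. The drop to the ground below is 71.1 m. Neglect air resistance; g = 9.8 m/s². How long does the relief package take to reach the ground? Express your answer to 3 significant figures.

The horizontal speed doesn't affect the fall. With v_y0 = 0, h = ½ g t².
t = √(2 × 71.1 / 9.8) = √14.51 = 3.81 s.

3.81 s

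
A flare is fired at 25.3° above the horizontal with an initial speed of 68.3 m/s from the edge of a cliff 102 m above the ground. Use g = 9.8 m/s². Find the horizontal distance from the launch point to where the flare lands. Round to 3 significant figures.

Components: v_x = 68.3 cos 25.3° = 61.75 m/s, v_y = 68.3 sin 25.3° = 29.19 m/s.
Vertical: 0 = 102 + 29.19 t − ½(9.8) t² ⇒ 4.900 t² − 29.19 t − 102 = 0.
t = [29.19 + √(852.1 + 1999)] / 9.800 = 8.427 s.
Horizontal: R = v_x · t = 61.75 × 8.427 = 520 m.

520 m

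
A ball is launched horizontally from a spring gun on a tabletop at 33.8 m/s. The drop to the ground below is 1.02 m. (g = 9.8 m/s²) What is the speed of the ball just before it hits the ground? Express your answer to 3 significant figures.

Fall time: t = √(2 × 1.02 / 9.8) = 0.4562 s.
At impact: v_x = 33.8 m/s (unchanged), v_y = g t = 9.8 × 0.4562 = 4.471 m/s.
Speed = √(v_x² + v_y²) = √(1142 + 19.99) = 34.1 m/s.

34.1 m/s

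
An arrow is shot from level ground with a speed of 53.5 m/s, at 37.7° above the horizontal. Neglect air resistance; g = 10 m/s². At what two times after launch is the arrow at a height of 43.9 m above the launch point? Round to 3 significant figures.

1.88 s and 4.66 s

v_y0 = 53.5 sin 37.7° = 32.72 m/s.
Set y = v_y0 t − ½ g t² = 43.9: 5.000 t² − 32.72 t + 43.9 = 0.
t = [32.72 ± √(1071 − 878.0)] / 10 = (32.72 ± 13.89) / 10, giving t = 1.88 s or t = 4.66 s.
So the arrow is at 43.9 m at t = 1.88 s (rising) and t = 4.66 s (falling).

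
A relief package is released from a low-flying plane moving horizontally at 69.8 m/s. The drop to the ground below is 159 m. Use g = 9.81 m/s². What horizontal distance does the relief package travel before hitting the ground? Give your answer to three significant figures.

Initial vertical velocity is zero, so the fall time comes from h = ½ g t²: t = √(2 × 159 / 9.81) = 5.693 s.
Horizontal motion is uniform at 69.8 m/s, so x = 69.8 × 5.693 = 397 m.

397 m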